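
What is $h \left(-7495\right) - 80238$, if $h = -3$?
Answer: $-57753$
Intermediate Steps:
$h \left(-7495\right) - 80238 = \left(-3\right) \left(-7495\right) - 80238 = 22485 - 80238 = -57753$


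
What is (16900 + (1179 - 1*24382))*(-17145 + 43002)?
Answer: -162976671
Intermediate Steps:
(16900 + (1179 - 1*24382))*(-17145 + 43002) = (16900 + (1179 - 24382))*25857 = (16900 - 23203)*25857 = -6303*25857 = -162976671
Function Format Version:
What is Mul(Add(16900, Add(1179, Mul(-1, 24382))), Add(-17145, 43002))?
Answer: -162976671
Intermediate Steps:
Mul(Add(16900, Add(1179, Mul(-1, 24382))), Add(-17145, 43002)) = Mul(Add(16900, Add(1179, -24382)), 25857) = Mul(Add(16900, -23203), 25857) = Mul(-6303, 25857) = -162976671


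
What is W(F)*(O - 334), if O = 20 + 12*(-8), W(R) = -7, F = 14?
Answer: 2870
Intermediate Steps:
O = -76 (O = 20 - 96 = -76)
W(F)*(O - 334) = -7*(-76 - 334) = -7*(-410) = 2870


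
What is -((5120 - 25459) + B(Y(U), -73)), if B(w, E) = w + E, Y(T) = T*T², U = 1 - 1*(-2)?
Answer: 20385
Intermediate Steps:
U = 3 (U = 1 + 2 = 3)
Y(T) = T³
B(w, E) = E + w
-((5120 - 25459) + B(Y(U), -73)) = -((5120 - 25459) + (-73 + 3³)) = -(-20339 + (-73 + 27)) = -(-20339 - 46) = -1*(-20385) = 20385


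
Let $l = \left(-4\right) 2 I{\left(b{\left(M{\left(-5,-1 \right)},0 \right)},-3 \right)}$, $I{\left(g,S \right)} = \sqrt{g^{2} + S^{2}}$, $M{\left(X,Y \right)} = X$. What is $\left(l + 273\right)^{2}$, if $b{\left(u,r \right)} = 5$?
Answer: $76705 - 4368 \sqrt{34} \approx 51235.0$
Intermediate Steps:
$I{\left(g,S \right)} = \sqrt{S^{2} + g^{2}}$
$l = - 8 \sqrt{34}$ ($l = \left(-4\right) 2 \sqrt{\left(-3\right)^{2} + 5^{2}} = - 8 \sqrt{9 + 25} = - 8 \sqrt{34} \approx -46.648$)
$\left(l + 273\right)^{2} = \left(- 8 \sqrt{34} + 273\right)^{2} = \left(273 - 8 \sqrt{34}\right)^{2}$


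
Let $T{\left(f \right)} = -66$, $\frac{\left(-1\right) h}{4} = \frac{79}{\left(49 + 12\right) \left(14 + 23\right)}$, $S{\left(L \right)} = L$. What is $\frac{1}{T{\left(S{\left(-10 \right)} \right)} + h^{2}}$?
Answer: $- \frac{5094049}{336107378} \approx -0.015156$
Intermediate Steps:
$h = - \frac{316}{2257}$ ($h = - 4 \frac{79}{\left(49 + 12\right) \left(14 + 23\right)} = - 4 \frac{79}{61 \cdot 37} = - 4 \cdot \frac{79}{2257} = - 4 \cdot 79 \cdot \frac{1}{2257} = \left(-4\right) \frac{79}{2257} = - \frac{316}{2257} \approx -0.14001$)
$\frac{1}{T{\left(S{\left(-10 \right)} \right)} + h^{2}} = \frac{1}{-66 + \left(- \frac{316}{2257}\right)^{2}} = \frac{1}{-66 + \frac{99856}{5094049}} = \frac{1}{- \frac{336107378}{5094049}} = - \frac{5094049}{336107378}$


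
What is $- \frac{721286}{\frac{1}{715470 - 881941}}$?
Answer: $120073201706$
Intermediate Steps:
$- \frac{721286}{\frac{1}{715470 - 881941}} = - \frac{721286}{\frac{1}{-166471}} = - \frac{721286}{- \frac{1}{166471}} = \left(-721286\right) \left(-166471\right) = 120073201706$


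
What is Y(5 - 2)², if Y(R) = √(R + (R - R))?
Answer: 3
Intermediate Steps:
Y(R) = √R (Y(R) = √(R + 0) = √R)
Y(5 - 2)² = (√(5 - 2))² = (√3)² = 3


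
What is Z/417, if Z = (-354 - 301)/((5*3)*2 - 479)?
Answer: 655/187233 ≈ 0.0034983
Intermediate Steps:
Z = 655/449 (Z = -655/(15*2 - 479) = -655/(30 - 479) = -655/(-449) = -655*(-1/449) = 655/449 ≈ 1.4588)
Z/417 = (655/449)/417 = (655/449)*(1/417) = 655/187233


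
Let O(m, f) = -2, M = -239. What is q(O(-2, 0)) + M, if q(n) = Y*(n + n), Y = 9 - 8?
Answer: -243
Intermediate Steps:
Y = 1
q(n) = 2*n (q(n) = 1*(n + n) = 1*(2*n) = 2*n)
q(O(-2, 0)) + M = 2*(-2) - 239 = -4 - 239 = -243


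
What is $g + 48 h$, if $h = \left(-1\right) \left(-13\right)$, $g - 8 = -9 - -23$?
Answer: $646$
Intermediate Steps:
$g = 22$ ($g = 8 - -14 = 8 + \left(-9 + 23\right) = 8 + 14 = 22$)
$h = 13$
$g + 48 h = 22 + 48 \cdot 13 = 22 + 624 = 646$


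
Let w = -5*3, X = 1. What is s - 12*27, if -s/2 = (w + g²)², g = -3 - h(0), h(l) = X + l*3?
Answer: -326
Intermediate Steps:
w = -15
h(l) = 1 + 3*l (h(l) = 1 + l*3 = 1 + 3*l)
g = -4 (g = -3 - (1 + 3*0) = -3 - (1 + 0) = -3 - 1*1 = -3 - 1 = -4)
s = -2 (s = -2*(-15 + (-4)²)² = -2*(-15 + 16)² = -2*1² = -2*1 = -2)
s - 12*27 = -2 - 12*27 = -2 - 324 = -326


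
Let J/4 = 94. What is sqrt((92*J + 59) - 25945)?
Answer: sqrt(8706) ≈ 93.306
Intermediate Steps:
J = 376 (J = 4*94 = 376)
sqrt((92*J + 59) - 25945) = sqrt((92*376 + 59) - 25945) = sqrt((34592 + 59) - 25945) = sqrt(34651 - 25945) = sqrt(8706)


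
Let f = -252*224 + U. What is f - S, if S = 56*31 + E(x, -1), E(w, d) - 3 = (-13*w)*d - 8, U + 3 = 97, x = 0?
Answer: -58085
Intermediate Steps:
U = 94 (U = -3 + 97 = 94)
f = -56354 (f = -252*224 + 94 = -56448 + 94 = -56354)
E(w, d) = -5 - 13*d*w (E(w, d) = 3 + ((-13*w)*d - 8) = 3 + (-13*d*w - 8) = 3 + (-8 - 13*d*w) = -5 - 13*d*w)
S = 1731 (S = 56*31 + (-5 - 13*(-1)*0) = 1736 + (-5 + 0) = 1736 - 5 = 1731)
f - S = -56354 - 1*1731 = -56354 - 1731 = -58085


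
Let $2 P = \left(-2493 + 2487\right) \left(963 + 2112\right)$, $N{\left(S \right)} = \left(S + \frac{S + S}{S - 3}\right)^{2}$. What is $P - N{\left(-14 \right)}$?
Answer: $- \frac{2710125}{289} \approx -9377.6$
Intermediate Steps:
$N{\left(S \right)} = \left(S + \frac{2 S}{-3 + S}\right)^{2}$
$P = -9225$ ($P = \frac{\left(-2493 + 2487\right) \left(963 + 2112\right)}{2} = \frac{\left(-6\right) 3075}{2} = \frac{1}{2} \left(-18450\right) = -9225$)
$P - N{\left(-14 \right)} = -9225 - \frac{\left(-14\right)^{2} \left(-1 - 14\right)^{2}}{\left(-3 - 14\right)^{2}} = -9225 - \frac{196 \left(-15\right)^{2}}{289} = -9225 - 196 \cdot 225 \cdot \frac{1}{289} = -9225 - \frac{44100}{289} = - \frac{2710125}{289}$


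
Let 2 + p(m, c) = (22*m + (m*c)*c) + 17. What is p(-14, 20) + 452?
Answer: -5441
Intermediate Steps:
p(m, c) = 15 + 22*m + m*c² (p(m, c) = -2 + ((22*m + (m*c)*c) + 17) = -2 + ((22*m + (c*m)*c) + 17) = -2 + ((22*m + m*c²) + 17) = -2 + (17 + 22*m + m*c²) = 15 + 22*m + m*c²)
p(-14, 20) + 452 = (15 + 22*(-14) - 14*20²) + 452 = (15 - 308 - 14*400) + 452 = (15 - 308 - 5600) + 452 = -5893 + 452 = -5441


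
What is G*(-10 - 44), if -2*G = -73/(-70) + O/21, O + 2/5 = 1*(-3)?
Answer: 333/14 ≈ 23.786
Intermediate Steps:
O = -17/5 (O = -⅖ + 1*(-3) = -⅖ - 3 = -17/5 ≈ -3.4000)
G = -37/84 (G = -(-73/(-70) - 17/5/21)/2 = -(-73*(-1/70) - 17/5*1/21)/2 = -(73/70 - 17/105)/2 = -½*37/42 = -37/84 ≈ -0.44048)
G*(-10 - 44) = -37*(-10 - 44)/84 = -37/84*(-54) = 333/14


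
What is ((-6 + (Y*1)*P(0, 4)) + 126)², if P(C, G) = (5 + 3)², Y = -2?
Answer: 64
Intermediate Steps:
P(C, G) = 64 (P(C, G) = 8² = 64)
((-6 + (Y*1)*P(0, 4)) + 126)² = ((-6 - 2*1*64) + 126)² = ((-6 - 2*64) + 126)² = ((-6 - 128) + 126)² = (-134 + 126)² = (-8)² = 64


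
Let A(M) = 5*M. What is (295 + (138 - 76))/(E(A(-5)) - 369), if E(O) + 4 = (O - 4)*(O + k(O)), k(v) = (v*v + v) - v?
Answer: -51/2539 ≈ -0.020087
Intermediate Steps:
k(v) = v² (k(v) = (v² + v) - v = (v + v²) - v = v²)
E(O) = -4 + (-4 + O)*(O + O²) (E(O) = -4 + (O - 4)*(O + O²) = -4 + (-4 + O)*(O + O²))
(295 + (138 - 76))/(E(A(-5)) - 369) = (295 + (138 - 76))/((-4 + (5*(-5))³ - 20*(-5) - 3*(5*(-5))²) - 369) = (295 + 62)/((-4 + (-25)³ - 4*(-25) - 3*(-25)²) - 369) = 357/((-4 - 15625 + 100 - 3*625) - 369) = 357/((-4 - 15625 + 100 - 1875) - 369) = 357/(-17404 - 369) = 357/(-17773) = 357*(-1/17773) = -51/2539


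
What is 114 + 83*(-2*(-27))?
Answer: 4596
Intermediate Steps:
114 + 83*(-2*(-27)) = 114 + 83*54 = 114 + 4482 = 4596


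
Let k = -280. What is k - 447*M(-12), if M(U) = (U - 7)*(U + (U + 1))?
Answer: -195619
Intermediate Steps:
M(U) = (1 + 2*U)*(-7 + U) (M(U) = (-7 + U)*(U + (1 + U)) = (-7 + U)*(1 + 2*U) = (1 + 2*U)*(-7 + U))
k - 447*M(-12) = -280 - 447*(-7 - 13*(-12) + 2*(-12)²) = -280 - 447*(-7 + 156 + 2*144) = -280 - 447*(-7 + 156 + 288) = -280 - 447*437 = -280 - 195339 = -195619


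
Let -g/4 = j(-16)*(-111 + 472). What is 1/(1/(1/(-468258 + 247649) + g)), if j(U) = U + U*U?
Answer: -76454255041/220609 ≈ -3.4656e+5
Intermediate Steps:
j(U) = U + U²
g = -346560 (g = -4*(-16*(1 - 16))*(-111 + 472) = -4*(-16*(-15))*361 = -960*361 = -4*86640 = -346560)
1/(1/(1/(-468258 + 247649) + g)) = 1/(1/(1/(-468258 + 247649) - 346560)) = 1/(1/(1/(-220609) - 346560)) = 1/(1/(-1/220609 - 346560)) = 1/(1/(-76454255041/220609)) = 1/(-220609/76454255041) = -76454255041/220609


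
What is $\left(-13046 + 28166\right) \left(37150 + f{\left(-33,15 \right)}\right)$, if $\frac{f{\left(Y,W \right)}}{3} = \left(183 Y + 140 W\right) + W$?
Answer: $383715360$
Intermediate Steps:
$f{\left(Y,W \right)} = 423 W + 549 Y$ ($f{\left(Y,W \right)} = 3 \left(\left(183 Y + 140 W\right) + W\right) = 3 \left(\left(140 W + 183 Y\right) + W\right) = 3 \left(141 W + 183 Y\right) = 423 W + 549 Y$)
$\left(-13046 + 28166\right) \left(37150 + f{\left(-33,15 \right)}\right) = \left(-13046 + 28166\right) \left(37150 + \left(423 \cdot 15 + 549 \left(-33\right)\right)\right) = 15120 \left(37150 + \left(6345 - 18117\right)\right) = 15120 \left(37150 - 11772\right) = 15120 \cdot 25378 = 383715360$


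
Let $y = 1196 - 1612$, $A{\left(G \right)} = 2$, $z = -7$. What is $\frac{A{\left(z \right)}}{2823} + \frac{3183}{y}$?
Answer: $- \frac{8984777}{1174368} \approx -7.6507$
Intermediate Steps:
$y = -416$
$\frac{A{\left(z \right)}}{2823} + \frac{3183}{y} = \frac{2}{2823} + \frac{3183}{-416} = 2 \cdot \frac{1}{2823} + 3183 \left(- \frac{1}{416}\right) = \frac{2}{2823} - \frac{3183}{416} = - \frac{8984777}{1174368}$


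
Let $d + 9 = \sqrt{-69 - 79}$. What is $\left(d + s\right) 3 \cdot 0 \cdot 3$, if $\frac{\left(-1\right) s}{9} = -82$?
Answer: $0$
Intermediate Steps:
$s = 738$ ($s = \left(-9\right) \left(-82\right) = 738$)
$d = -9 + 2 i \sqrt{37}$ ($d = -9 + \sqrt{-69 - 79} = -9 + \sqrt{-148} = -9 + 2 i \sqrt{37} \approx -9.0 + 12.166 i$)
$\left(d + s\right) 3 \cdot 0 \cdot 3 = \left(\left(-9 + 2 i \sqrt{37}\right) + 738\right) 3 \cdot 0 \cdot 3 = \left(729 + 2 i \sqrt{37}\right) 0 \cdot 3 = \left(729 + 2 i \sqrt{37}\right) 0 = 0$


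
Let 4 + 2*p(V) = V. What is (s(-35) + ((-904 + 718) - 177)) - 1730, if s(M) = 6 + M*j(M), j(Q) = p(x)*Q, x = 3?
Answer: -5399/2 ≈ -2699.5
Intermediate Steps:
p(V) = -2 + V/2
j(Q) = -Q/2 (j(Q) = (-2 + (½)*3)*Q = (-2 + 3/2)*Q = -Q/2)
s(M) = 6 - M²/2 (s(M) = 6 + M*(-M/2) = 6 - M²/2)
(s(-35) + ((-904 + 718) - 177)) - 1730 = ((6 - ½*(-35)²) + ((-904 + 718) - 177)) - 1730 = ((6 - ½*1225) + (-186 - 177)) - 1730 = ((6 - 1225/2) - 363) - 1730 = (-1213/2 - 363) - 1730 = -1939/2 - 1730 = -5399/2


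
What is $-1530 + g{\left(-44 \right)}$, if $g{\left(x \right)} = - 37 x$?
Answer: $98$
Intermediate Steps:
$-1530 + g{\left(-44 \right)} = -1530 - -1628 = -1530 + 1628 = 98$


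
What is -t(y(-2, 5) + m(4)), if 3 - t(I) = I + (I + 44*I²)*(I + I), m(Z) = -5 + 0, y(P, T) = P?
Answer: -30096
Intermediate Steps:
m(Z) = -5
t(I) = 3 - I - 2*I*(I + 44*I²) (t(I) = 3 - (I + (I + 44*I²)*(I + I)) = 3 - (I + (I + 44*I²)*(2*I)) = 3 - (I + 2*I*(I + 44*I²)) = 3 + (-I - 2*I*(I + 44*I²)) = 3 - I - 2*I*(I + 44*I²))
-t(y(-2, 5) + m(4)) = -(3 - (-2 - 5) - 88*(-2 - 5)³ - 2*(-2 - 5)²) = -(3 - 1*(-7) - 88*(-7)³ - 2*(-7)²) = -(3 + 7 - 88*(-343) - 2*49) = -(3 + 7 + 30184 - 98) = -1*30096 = -30096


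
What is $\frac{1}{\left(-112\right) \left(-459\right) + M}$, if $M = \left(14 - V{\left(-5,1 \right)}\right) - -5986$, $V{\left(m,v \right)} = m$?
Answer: $\frac{1}{57413} \approx 1.7418 \cdot 10^{-5}$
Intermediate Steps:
$M = 6005$ ($M = \left(14 - -5\right) - -5986 = \left(14 + 5\right) + 5986 = 19 + 5986 = 6005$)
$\frac{1}{\left(-112\right) \left(-459\right) + M} = \frac{1}{\left(-112\right) \left(-459\right) + 6005} = \frac{1}{51408 + 6005} = \frac{1}{57413}$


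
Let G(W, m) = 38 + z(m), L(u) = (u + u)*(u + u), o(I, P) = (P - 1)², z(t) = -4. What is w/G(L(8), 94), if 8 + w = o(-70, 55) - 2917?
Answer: -9/34 ≈ -0.26471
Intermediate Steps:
o(I, P) = (-1 + P)²
L(u) = 4*u² (L(u) = (2*u)*(2*u) = 4*u²)
G(W, m) = 34 (G(W, m) = 38 - 4 = 34)
w = -9 (w = -8 + ((-1 + 55)² - 2917) = -8 + (54² - 2917) = -8 + (2916 - 2917) = -8 - 1 = -9)
w/G(L(8), 94) = -9/34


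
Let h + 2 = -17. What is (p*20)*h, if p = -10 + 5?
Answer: 1900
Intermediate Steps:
h = -19 (h = -2 - 17 = -19)
p = -5
(p*20)*h = -5*20*(-19) = -100*(-19) = 1900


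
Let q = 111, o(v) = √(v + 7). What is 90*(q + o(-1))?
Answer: 9990 + 90*√6 ≈ 10210.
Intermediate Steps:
o(v) = √(7 + v)
90*(q + o(-1)) = 90*(111 + √(7 - 1)) = 90*(111 + √6) = 9990 + 90*√6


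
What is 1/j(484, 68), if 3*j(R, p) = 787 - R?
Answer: 1/101 ≈ 0.0099010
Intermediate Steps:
j(R, p) = 787/3 - R/3 (j(R, p) = (787 - R)/3 = 787/3 - R/3)
1/j(484, 68) = 1/(787/3 - ⅓*484) = 1/(787/3 - 484/3) = 1/101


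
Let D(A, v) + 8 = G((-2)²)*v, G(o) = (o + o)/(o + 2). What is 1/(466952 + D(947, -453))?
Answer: 1/466340 ≈ 2.1444e-6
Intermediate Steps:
G(o) = 2*o/(2 + o) (G(o) = (2*o)/(2 + o) = 2*o/(2 + o))
D(A, v) = -8 + 4*v/3 (D(A, v) = -8 + (2*(-2)²/(2 + (-2)²))*v = -8 + (2*4/(2 + 4))*v = -8 + (2*4/6)*v = -8 + (2*4*(⅙))*v = -8 + 4*v/3)
1/(466952 + D(947, -453)) = 1/(466952 + (-8 + (4/3)*(-453))) = 1/(466952 + (-8 - 604)) = 1/(466952 - 612) = 1/466340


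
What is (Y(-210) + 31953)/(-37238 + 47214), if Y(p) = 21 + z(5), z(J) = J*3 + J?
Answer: 15997/4988 ≈ 3.2071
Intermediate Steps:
z(J) = 4*J (z(J) = 3*J + J = 4*J)
Y(p) = 41 (Y(p) = 21 + 4*5 = 21 + 20 = 41)
(Y(-210) + 31953)/(-37238 + 47214) = (41 + 31953)/(-37238 + 47214) = 31994/9976 = 31994*(1/9976) = 15997/4988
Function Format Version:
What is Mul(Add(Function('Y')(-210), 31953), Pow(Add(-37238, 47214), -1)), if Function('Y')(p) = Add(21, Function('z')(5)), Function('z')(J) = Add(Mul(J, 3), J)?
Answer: Rational(15997, 4988) ≈ 3.2071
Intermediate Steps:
Function('z')(J) = Mul(4, J) (Function('z')(J) = Add(Mul(3, J), J) = Mul(4, J))
Function('Y')(p) = 41 (Function('Y')(p) = Add(21, Mul(4, 5)) = Add(21, 20) = 41)
Mul(Add(Function('Y')(-210), 31953), Pow(Add(-37238, 47214), -1)) = Mul(Add(41, 31953), Pow(Add(-37238, 47214), -1)) = Mul(31994, Pow(9976, -1)) = Mul(31994, Rational(1, 9976)) = Rational(15997, 4988)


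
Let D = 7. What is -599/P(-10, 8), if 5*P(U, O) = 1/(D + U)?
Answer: 8985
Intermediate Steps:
P(U, O) = 1/(5*(7 + U))
-599/P(-10, 8) = -599/(1/(5*(7 - 10))) = -599/((⅕)/(-3)) = -599/((⅕)*(-⅓)) = -599/(-1/15) = -599*(-15) = 8985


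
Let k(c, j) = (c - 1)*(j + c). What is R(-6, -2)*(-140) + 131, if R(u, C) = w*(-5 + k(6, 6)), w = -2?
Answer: 15531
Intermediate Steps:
k(c, j) = (-1 + c)*(c + j)
R(u, C) = -110 (R(u, C) = -2*(-5 + (6² - 1*6 - 1*6 + 6*6)) = -2*(-5 + (36 - 6 - 6 + 36)) = -2*(-5 + 60) = -2*55 = -110)
R(-6, -2)*(-140) + 131 = -110*(-140) + 131 = 15400 + 131 = 15531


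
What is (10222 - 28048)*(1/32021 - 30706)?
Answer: 17527179642450/32021 ≈ 5.4736e+8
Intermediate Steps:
(10222 - 28048)*(1/32021 - 30706) = -17826*(1/32021 - 30706) = -17826*(-983236825/32021) = 17527179642450/32021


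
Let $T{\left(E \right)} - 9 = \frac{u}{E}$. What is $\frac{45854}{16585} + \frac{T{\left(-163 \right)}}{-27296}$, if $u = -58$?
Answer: $\frac{203990525667}{73790778080} \approx 2.7644$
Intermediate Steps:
$T{\left(E \right)} = 9 - \frac{58}{E}$
$\frac{45854}{16585} + \frac{T{\left(-163 \right)}}{-27296} = \frac{45854}{16585} + \frac{9 - \frac{58}{-163}}{-27296} = 45854 \cdot \frac{1}{16585} + \left(9 - - \frac{58}{163}\right) \left(- \frac{1}{27296}\right) = \frac{45854}{16585} + \left(9 + \frac{58}{163}\right) \left(- \frac{1}{27296}\right) = \frac{45854}{16585} + \frac{1525}{163} \left(- \frac{1}{27296}\right) = \frac{45854}{16585} - \frac{1525}{4449248} = \frac{203990525667}{73790778080}$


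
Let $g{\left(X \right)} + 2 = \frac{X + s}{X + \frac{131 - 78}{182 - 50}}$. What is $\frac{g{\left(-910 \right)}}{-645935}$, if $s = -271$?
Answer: $\frac{84242}{77555477645} \approx 1.0862 \cdot 10^{-6}$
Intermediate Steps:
$g{\left(X \right)} = -2 + \frac{-271 + X}{\frac{53}{132} + X}$ ($g{\left(X \right)} = -2 + \frac{X - 271}{X + \frac{131 - 78}{182 - 50}} = -2 + \frac{-271 + X}{X + \frac{53}{132}} = -2 + \frac{-271 + X}{\frac{53}{132} + X}$)
$\frac{g{\left(-910 \right)}}{-645935} = \frac{2 \frac{1}{53 + 132 \left(-910\right)} \left(-17939 - -60060\right)}{-645935} = \frac{2 \left(-17939 + 60060\right)}{53 - 120120} \left(- \frac{1}{645935}\right) = 2 \frac{1}{-120067} \cdot 42121 \left(- \frac{1}{645935}\right) = 2 \left(- \frac{1}{120067}\right) 42121 \left(- \frac{1}{645935}\right) = \left(- \frac{84242}{120067}\right) \left(- \frac{1}{645935}\right) = \frac{84242}{77555477645}$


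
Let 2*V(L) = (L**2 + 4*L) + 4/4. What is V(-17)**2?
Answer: 12321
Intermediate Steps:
V(L) = 1/2 + L**2/2 + 2*L (V(L) = ((L**2 + 4*L) + 4/4)/2 = ((L**2 + 4*L) + 4*(1/4))/2 = ((L**2 + 4*L) + 1)/2 = (1 + L**2 + 4*L)/2 = 1/2 + L**2/2 + 2*L)
V(-17)**2 = (1/2 + (1/2)*(-17)**2 + 2*(-17))**2 = (1/2 + (1/2)*289 - 34)**2 = (1/2 + 289/2 - 34)**2 = 111**2 = 12321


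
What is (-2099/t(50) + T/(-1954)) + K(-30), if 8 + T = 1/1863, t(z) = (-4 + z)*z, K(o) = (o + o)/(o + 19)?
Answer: 9101908457/2002166100 ≈ 4.5460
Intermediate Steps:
K(o) = 2*o/(19 + o) (K(o) = (2*o)/(19 + o) = 2*o/(19 + o))
t(z) = z*(-4 + z)
T = -14903/1863 (T = -8 + 1/1863 = -14903/1863 ≈ -7.9995)
(-2099/t(50) + T/(-1954)) + K(-30) = (-2099*1/(50*(-4 + 50)) - 14903/1863/(-1954)) + 2*(-30)/(19 - 30) = (-2099/(50*46) - 14903/1863*(-1/1954)) + 2*(-30)/(-11) = (-2099/2300 + 14903/3640302) + 2*(-30)*(-1/11) = (-2099*1/2300 + 14903/3640302) + 60/11 = (-2099/2300 + 14903/3640302) + 60/11 = -165363413/182015100 + 60/11 = 9101908457/2002166100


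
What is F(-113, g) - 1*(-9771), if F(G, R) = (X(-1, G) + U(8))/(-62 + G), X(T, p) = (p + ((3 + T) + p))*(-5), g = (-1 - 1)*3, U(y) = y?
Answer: 1708797/175 ≈ 9764.5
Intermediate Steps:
g = -6 (g = -2*3 = -6)
X(T, p) = -15 - 10*p - 5*T (X(T, p) = (p + (3 + T + p))*(-5) = (3 + T + 2*p)*(-5) = -15 - 10*p - 5*T)
F(G, R) = (-2 - 10*G)/(-62 + G) (F(G, R) = ((-15 - 10*G - 5*(-1)) + 8)/(-62 + G) = ((-15 - 10*G + 5) + 8)/(-62 + G) = ((-10 - 10*G) + 8)/(-62 + G) = (-2 - 10*G)/(-62 + G))
F(-113, g) - 1*(-9771) = 2*(-1 - 5*(-113))/(-62 - 113) - 1*(-9771) = 2*(-1 + 565)/(-175) + 9771 = 2*(-1/175)*564 + 9771 = -1128/175 + 9771 = 1708797/175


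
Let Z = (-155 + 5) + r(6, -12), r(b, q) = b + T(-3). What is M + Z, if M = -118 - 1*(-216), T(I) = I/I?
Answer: -45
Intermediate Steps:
T(I) = 1
r(b, q) = 1 + b (r(b, q) = b + 1 = 1 + b)
M = 98 (M = -118 + 216 = 98)
Z = -143 (Z = (-155 + 5) + (1 + 6) = -150 + 7 = -143)
M + Z = 98 - 143 = -45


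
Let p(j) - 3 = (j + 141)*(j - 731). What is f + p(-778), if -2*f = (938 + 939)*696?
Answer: 308040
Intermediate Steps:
f = -653196 (f = -(938 + 939)*696/2 = -1877*696/2 = -1/2*1306392 = -653196)
p(j) = 3 + (-731 + j)*(141 + j) (p(j) = 3 + (j + 141)*(j - 731) = 3 + (141 + j)*(-731 + j) = 3 + (-731 + j)*(141 + j))
f + p(-778) = -653196 + (-103068 + (-778)**2 - 590*(-778)) = -653196 + (-103068 + 605284 + 459020) = -653196 + 961236 = 308040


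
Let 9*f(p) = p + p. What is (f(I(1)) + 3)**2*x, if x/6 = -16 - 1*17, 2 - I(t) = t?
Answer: -18502/9 ≈ -2055.8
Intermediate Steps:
I(t) = 2 - t
f(p) = 2*p/9 (f(p) = (p + p)/9 = (2*p)/9 = 2*p/9)
x = -198 (x = 6*(-16 - 1*17) = 6*(-16 - 17) = 6*(-33) = -198)
(f(I(1)) + 3)**2*x = (2*(2 - 1*1)/9 + 3)**2*(-198) = (2*(2 - 1)/9 + 3)**2*(-198) = ((2/9)*1 + 3)**2*(-198) = (2/9 + 3)**2*(-198) = (29/9)**2*(-198) = (841/81)*(-198) = -18502/9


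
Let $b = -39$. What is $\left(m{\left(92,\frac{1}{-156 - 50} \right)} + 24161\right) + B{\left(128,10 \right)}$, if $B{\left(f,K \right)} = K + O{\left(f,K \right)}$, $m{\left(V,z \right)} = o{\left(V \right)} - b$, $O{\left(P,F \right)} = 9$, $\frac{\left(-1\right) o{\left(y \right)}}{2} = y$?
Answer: $24035$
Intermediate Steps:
$o{\left(y \right)} = - 2 y$
$m{\left(V,z \right)} = 39 - 2 V$ ($m{\left(V,z \right)} = - 2 V - -39 = - 2 V + 39 = 39 - 2 V$)
$B{\left(f,K \right)} = 9 + K$ ($B{\left(f,K \right)} = K + 9 = 9 + K$)
$\left(m{\left(92,\frac{1}{-156 - 50} \right)} + 24161\right) + B{\left(128,10 \right)} = \left(\left(39 - 184\right) + 24161\right) + \left(9 + 10\right) = \left(\left(39 - 184\right) + 24161\right) + 19 = \left(-145 + 24161\right) + 19 = 24016 + 19 = 24035$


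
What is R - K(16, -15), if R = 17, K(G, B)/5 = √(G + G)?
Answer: 17 - 20*√2 ≈ -11.284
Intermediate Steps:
K(G, B) = 5*√2*√G (K(G, B) = 5*√(G + G) = 5*√(2*G) = 5*(√2*√G) = 5*√2*√G)
R - K(16, -15) = 17 - 5*√2*√16 = 17 - 5*√2*4 = 17 - 20*√2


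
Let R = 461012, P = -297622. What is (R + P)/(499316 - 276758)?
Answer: 81695/111279 ≈ 0.73415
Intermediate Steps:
(R + P)/(499316 - 276758) = (461012 - 297622)/(499316 - 276758) = 163390/222558 = 163390*(1/222558) = 81695/111279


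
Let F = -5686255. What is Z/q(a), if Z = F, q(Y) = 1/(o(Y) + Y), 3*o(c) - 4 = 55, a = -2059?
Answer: 34788508090/3 ≈ 1.1596e+10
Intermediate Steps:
o(c) = 59/3 (o(c) = 4/3 + (⅓)*55 = 4/3 + 55/3 = 59/3)
q(Y) = 1/(59/3 + Y)
Z = -5686255
Z/q(a) = -5686255/(3/(59 + 3*(-2059))) = -5686255/(3/(59 - 6177)) = -5686255/(3/(-6118)) = -5686255/(3*(-1/6118)) = -5686255/(-3/6118) = -5686255*(-6118/3) = 34788508090/3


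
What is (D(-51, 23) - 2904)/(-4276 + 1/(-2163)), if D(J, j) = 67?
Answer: 6136431/9248989 ≈ 0.66347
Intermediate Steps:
(D(-51, 23) - 2904)/(-4276 + 1/(-2163)) = (67 - 2904)/(-4276 + 1/(-2163)) = -2837/(-4276 - 1/2163) = -2837/(-9248989/2163) = -2837*(-2163/9248989) = 6136431/9248989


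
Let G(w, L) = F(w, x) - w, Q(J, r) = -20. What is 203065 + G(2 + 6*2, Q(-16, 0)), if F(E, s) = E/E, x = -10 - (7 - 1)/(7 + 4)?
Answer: 203052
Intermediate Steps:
x = -116/11 (x = -10 - 6/11 = -116/11 ≈ -10.545)
F(E, s) = 1
G(w, L) = 1 - w
203065 + G(2 + 6*2, Q(-16, 0)) = 203065 + (1 - (2 + 6*2)) = 203065 + (1 - (2 + 12)) = 203065 + (1 - 1*14) = 203065 + (1 - 14) = 203065 - 13 = 203052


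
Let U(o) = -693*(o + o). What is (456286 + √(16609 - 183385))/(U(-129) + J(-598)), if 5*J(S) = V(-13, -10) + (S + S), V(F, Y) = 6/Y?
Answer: 11407150/4463867 + 50*I*√41694/4463867 ≈ 2.5554 + 0.0022872*I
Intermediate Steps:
J(S) = -3/25 + 2*S/5 (J(S) = (6/(-10) + (S + S))/5 = (6*(-⅒) + 2*S)/5 = (-⅗ + 2*S)/5 = -3/25 + 2*S/5)
U(o) = -1386*o
(456286 + √(16609 - 183385))/(U(-129) + J(-598)) = (456286 + √(16609 - 183385))/(-1386*(-129) + (-3/25 + (⅖)*(-598))) = (456286 + √(-166776))/(178794 + (-3/25 - 1196/5)) = (456286 + 2*I*√41694)/(178794 - 5983/25) = (456286 + 2*I*√41694)/(4463867/25) = (456286 + 2*I*√41694)*(25/4463867) = 11407150/4463867 + 50*I*√41694/4463867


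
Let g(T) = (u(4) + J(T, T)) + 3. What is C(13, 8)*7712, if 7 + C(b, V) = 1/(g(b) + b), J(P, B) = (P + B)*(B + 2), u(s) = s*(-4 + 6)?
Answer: -11170832/207 ≈ -53965.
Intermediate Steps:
u(s) = 2*s (u(s) = s*2 = 2*s)
J(P, B) = (2 + B)*(B + P) (J(P, B) = (B + P)*(2 + B) = (2 + B)*(B + P))
g(T) = 11 + 2*T² + 4*T (g(T) = (2*4 + (T² + 2*T + 2*T + T*T)) + 3 = (8 + (T² + 2*T + 2*T + T²)) + 3 = (8 + (2*T² + 4*T)) + 3 = (8 + 2*T² + 4*T) + 3 = 11 + 2*T² + 4*T)
C(b, V) = -7 + 1/(11 + 2*b² + 5*b) (C(b, V) = -7 + 1/((11 + 2*b² + 4*b) + b) = -7 + 1/(11 + 2*b² + 5*b))
C(13, 8)*7712 = ((-76 - 35*13 - 14*13²)/(11 + 2*13² + 5*13))*7712 = ((-76 - 455 - 14*169)/(11 + 2*169 + 65))*7712 = ((-76 - 455 - 2366)/(11 + 338 + 65))*7712 = (-2897/414)*7712 = ((1/414)*(-2897))*7712 = -2897/414*7712 = -11170832/207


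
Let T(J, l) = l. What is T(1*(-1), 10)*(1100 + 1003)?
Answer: 21030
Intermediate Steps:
T(1*(-1), 10)*(1100 + 1003) = 10*(1100 + 1003) = 10*2103 = 21030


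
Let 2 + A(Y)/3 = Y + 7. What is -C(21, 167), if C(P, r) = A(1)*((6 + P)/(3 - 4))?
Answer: 486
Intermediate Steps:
A(Y) = 15 + 3*Y (A(Y) = -6 + 3*(Y + 7) = -6 + 3*(7 + Y) = -6 + (21 + 3*Y) = 15 + 3*Y)
C(P, r) = -108 - 18*P (C(P, r) = (15 + 3*1)*((6 + P)/(3 - 4)) = (15 + 3)*((6 + P)/(-1)) = 18*((6 + P)*(-1)) = 18*(-6 - P) = -108 - 18*P)
-C(21, 167) = -(-108 - 18*21) = -(-108 - 378) = -1*(-486) = 486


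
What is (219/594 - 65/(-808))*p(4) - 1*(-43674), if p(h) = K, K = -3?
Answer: 1164487609/26664 ≈ 43673.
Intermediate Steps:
p(h) = -3
(219/594 - 65/(-808))*p(4) - 1*(-43674) = (219/594 - 65/(-808))*(-3) - 1*(-43674) = (219*(1/594) - 65*(-1/808))*(-3) + 43674 = (73/198 + 65/808)*(-3) + 43674 = (35927/79992)*(-3) + 43674 = -35927/26664 + 43674 = 1164487609/26664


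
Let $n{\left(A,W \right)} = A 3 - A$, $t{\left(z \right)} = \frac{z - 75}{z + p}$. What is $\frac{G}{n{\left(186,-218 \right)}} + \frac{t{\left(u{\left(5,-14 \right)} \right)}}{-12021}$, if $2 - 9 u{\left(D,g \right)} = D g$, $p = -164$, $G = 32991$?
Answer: $\frac{2577800233}{29066778} \approx 88.685$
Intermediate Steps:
$u{\left(D,g \right)} = \frac{2}{9} - \frac{D g}{9}$
$t{\left(z \right)} = \frac{-75 + z}{-164 + z}$ ($t{\left(z \right)} = \frac{z - 75}{z - 164} = \frac{-75 + z}{-164 + z}$)
$n{\left(A,W \right)} = 2 A$ ($n{\left(A,W \right)} = 3 A - A = 2 A$)
$\frac{G}{n{\left(186,-218 \right)}} + \frac{t{\left(u{\left(5,-14 \right)} \right)}}{-12021} = \frac{32991}{2 \cdot 186} + \frac{\frac{1}{-164 - \left(- \frac{2}{9} + \frac{5}{9} \left(-14\right)\right)} \left(-75 - \left(- \frac{2}{9} + \frac{5}{9} \left(-14\right)\right)\right)}{-12021} = \frac{32991}{372} + \frac{-75 + \left(\frac{2}{9} + \frac{70}{9}\right)}{-164 + \left(\frac{2}{9} + \frac{70}{9}\right)} \left(- \frac{1}{12021}\right) = 32991 \cdot \frac{1}{372} + \frac{-75 + 8}{-164 + 8} \left(- \frac{1}{12021}\right) = \frac{10997}{124} + \frac{1}{-156} \left(-67\right) \left(- \frac{1}{12021}\right) = \frac{10997}{124} + \left(- \frac{1}{156}\right) \left(-67\right) \left(- \frac{1}{12021}\right) = \frac{10997}{124} + \frac{67}{156} \left(- \frac{1}{12021}\right) = \frac{10997}{124} - \frac{67}{1875276} = \frac{2577800233}{29066778}$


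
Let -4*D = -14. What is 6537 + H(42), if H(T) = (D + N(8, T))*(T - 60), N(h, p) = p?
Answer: 5718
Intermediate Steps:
D = 7/2 (D = -¼*(-14) = 7/2 ≈ 3.5000)
H(T) = (-60 + T)*(7/2 + T) (H(T) = (7/2 + T)*(T - 60) = (7/2 + T)*(-60 + T) = (-60 + T)*(7/2 + T))
6537 + H(42) = 6537 + (-210 + 42² - 113/2*42) = 6537 + (-210 + 1764 - 2373) = 6537 - 819 = 5718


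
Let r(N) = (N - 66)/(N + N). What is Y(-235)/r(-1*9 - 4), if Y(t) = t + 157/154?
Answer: -468429/6083 ≈ -77.006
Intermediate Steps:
Y(t) = 157/154 + t (Y(t) = t + 157*(1/154) = t + 157/154 = 157/154 + t)
r(N) = (-66 + N)/(2*N) (r(N) = (-66 + N)/((2*N)) = (-66 + N)*(1/(2*N)) = (-66 + N)/(2*N))
Y(-235)/r(-1*9 - 4) = (157/154 - 235)/(((-66 + (-1*9 - 4))/(2*(-1*9 - 4)))) = -36033*2*(-9 - 4)/(-66 + (-9 - 4))/154 = -36033*(-26/(-66 - 13))/154 = -36033/(154*((½)*(-1/13)*(-79))) = -36033/(154*79/26) = -36033/154*26/79 = -468429/6083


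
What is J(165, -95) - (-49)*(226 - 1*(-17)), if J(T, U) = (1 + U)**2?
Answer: 20743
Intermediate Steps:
J(165, -95) - (-49)*(226 - 1*(-17)) = (1 - 95)**2 - (-49)*(226 - 1*(-17)) = (-94)**2 - (-49)*(226 + 17) = 8836 - (-49)*243 = 8836 - 1*(-11907) = 8836 + 11907 = 20743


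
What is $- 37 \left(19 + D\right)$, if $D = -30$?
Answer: $407$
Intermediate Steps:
$- 37 \left(19 + D\right) = - 37 \left(19 - 30\right) = \left(-37\right) \left(-11\right) = 407$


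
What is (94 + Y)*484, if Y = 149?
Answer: 117612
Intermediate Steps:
(94 + Y)*484 = (94 + 149)*484 = 243*484 = 117612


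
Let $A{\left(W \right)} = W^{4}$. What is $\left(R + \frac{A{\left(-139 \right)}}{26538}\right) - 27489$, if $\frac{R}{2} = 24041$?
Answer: $\frac{919798075}{26538} \approx 34660.0$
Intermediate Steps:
$R = 48082$ ($R = 2 \cdot 24041 = 48082$)
$\left(R + \frac{A{\left(-139 \right)}}{26538}\right) - 27489 = \left(48082 + \frac{\left(-139\right)^{4}}{26538}\right) - 27489 = \left(48082 + 373301041 \cdot \frac{1}{26538}\right) - 27489 = \left(48082 + \frac{373301041}{26538}\right) - 27489 = \frac{1649301157}{26538} - 27489 = \frac{919798075}{26538}$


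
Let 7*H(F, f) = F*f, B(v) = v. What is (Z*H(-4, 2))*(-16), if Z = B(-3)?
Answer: -384/7 ≈ -54.857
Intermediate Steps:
H(F, f) = F*f/7 (H(F, f) = (F*f)/7 = F*f/7)
Z = -3
(Z*H(-4, 2))*(-16) = -3*(-4)*2/7*(-16) = -3*(-8/7)*(-16) = (24/7)*(-16) = -384/7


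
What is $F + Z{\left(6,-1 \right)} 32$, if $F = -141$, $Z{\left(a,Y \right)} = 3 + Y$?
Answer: $-77$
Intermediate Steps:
$F + Z{\left(6,-1 \right)} 32 = -141 + \left(3 - 1\right) 32 = -141 + 2 \cdot 32 = -141 + 64 = -77$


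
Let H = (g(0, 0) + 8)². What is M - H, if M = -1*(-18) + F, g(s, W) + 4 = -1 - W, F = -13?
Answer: -4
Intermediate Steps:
g(s, W) = -5 - W (g(s, W) = -4 + (-1 - W) = -5 - W)
M = 5 (M = -1*(-18) - 13 = 18 - 13 = 5)
H = 9 (H = ((-5 - 1*0) + 8)² = ((-5 + 0) + 8)² = (-5 + 8)² = 3² = 9)
M - H = 5 - 1*9 = 5 - 9 = -4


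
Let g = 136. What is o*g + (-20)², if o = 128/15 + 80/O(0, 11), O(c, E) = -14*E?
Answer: 1720816/1155 ≈ 1489.9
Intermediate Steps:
o = 9256/1155 (o = 128/15 + 80/((-14*11)) = 128*(1/15) + 80/(-154) = 128/15 + 80*(-1/154) = 128/15 - 40/77 = 9256/1155 ≈ 8.0139)
o*g + (-20)² = (9256/1155)*136 + (-20)² = 1258816/1155 + 400 = 1720816/1155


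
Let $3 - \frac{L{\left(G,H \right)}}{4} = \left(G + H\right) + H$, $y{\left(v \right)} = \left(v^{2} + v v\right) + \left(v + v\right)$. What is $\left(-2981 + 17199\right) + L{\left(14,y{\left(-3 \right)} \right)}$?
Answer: $14078$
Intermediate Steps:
$y{\left(v \right)} = 2 v + 2 v^{2}$ ($y{\left(v \right)} = \left(v^{2} + v^{2}\right) + 2 v = 2 v^{2} + 2 v = 2 v + 2 v^{2}$)
$L{\left(G,H \right)} = 12 - 8 H - 4 G$ ($L{\left(G,H \right)} = 12 - 4 \left(\left(G + H\right) + H\right) = 12 - 4 \left(G + 2 H\right) = 12 - \left(4 G + 8 H\right) = 12 - 8 H - 4 G$)
$\left(-2981 + 17199\right) + L{\left(14,y{\left(-3 \right)} \right)} = \left(-2981 + 17199\right) - \left(44 + 8 \cdot 2 \left(-3\right) \left(1 - 3\right)\right) = 14218 - \left(44 + 8 \cdot 2 \left(-3\right) \left(-2\right)\right) = 14218 - 140 = 14078$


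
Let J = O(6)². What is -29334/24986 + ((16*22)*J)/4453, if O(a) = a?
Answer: 92999145/55631329 ≈ 1.6717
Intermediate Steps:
J = 36 (J = 6² = 36)
-29334/24986 + ((16*22)*J)/4453 = -29334/24986 + ((16*22)*36)/4453 = -29334*1/24986 + (352*36)*(1/4453) = -14667/12493 + 12672*(1/4453) = -14667/12493 + 12672/4453 = 92999145/55631329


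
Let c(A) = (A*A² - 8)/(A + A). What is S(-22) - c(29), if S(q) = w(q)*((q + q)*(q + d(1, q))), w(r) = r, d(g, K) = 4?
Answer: -1034973/58 ≈ -17844.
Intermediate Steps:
c(A) = (-8 + A³)/(2*A) (c(A) = (A³ - 8)/((2*A)) = (-8 + A³)*(1/(2*A)) = (-8 + A³)/(2*A))
S(q) = 2*q²*(4 + q) (S(q) = q*((q + q)*(q + 4)) = q*((2*q)*(4 + q)) = q*(2*q*(4 + q)) = 2*q²*(4 + q))
S(-22) - c(29) = 2*(-22)²*(4 - 22) - (-8 + 29³)/(2*29) = 2*484*(-18) - (-8 + 24389)/(2*29) = -17424 - 24381/(2*29) = -17424 - 1*24381/58 = -17424 - 24381/58 = -1034973/58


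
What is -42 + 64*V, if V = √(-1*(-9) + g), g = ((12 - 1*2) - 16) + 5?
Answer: -42 + 128*√2 ≈ 139.02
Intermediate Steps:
g = -1 (g = ((12 - 2) - 16) + 5 = (10 - 16) + 5 = -6 + 5 = -1)
V = 2*√2 (V = √(-1*(-9) - 1) = √(9 - 1) = √8 = 2*√2 ≈ 2.8284)
-42 + 64*V = -42 + 64*(2*√2) = -42 + 128*√2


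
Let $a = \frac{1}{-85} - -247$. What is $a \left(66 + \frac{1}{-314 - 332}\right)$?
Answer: $\frac{89507919}{5491} \approx 16301.0$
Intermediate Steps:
$a = \frac{20994}{85}$ ($a = - \frac{1}{85} + 247 = \frac{20994}{85} \approx 246.99$)
$a \left(66 + \frac{1}{-314 - 332}\right) = \frac{20994 \left(66 + \frac{1}{-314 - 332}\right)}{85} = \frac{20994 \left(66 + \frac{1}{-646}\right)}{85} = \frac{20994 \left(66 - \frac{1}{646}\right)}{85} = \frac{20994}{85} \cdot \frac{42635}{646} = \frac{89507919}{5491}$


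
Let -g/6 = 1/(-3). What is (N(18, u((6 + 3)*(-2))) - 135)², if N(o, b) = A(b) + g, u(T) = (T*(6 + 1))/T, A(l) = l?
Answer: 15876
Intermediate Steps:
g = 2 (g = -6/(-3) = -6*(-⅓) = 2)
u(T) = 7 (u(T) = (T*7)/T = (7*T)/T = 7)
N(o, b) = 2 + b (N(o, b) = b + 2 = 2 + b)
(N(18, u((6 + 3)*(-2))) - 135)² = ((2 + 7) - 135)² = (9 - 135)² = (-126)² = 15876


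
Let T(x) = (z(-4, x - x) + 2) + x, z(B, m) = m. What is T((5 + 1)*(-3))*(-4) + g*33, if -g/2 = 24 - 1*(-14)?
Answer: -2444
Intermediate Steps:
T(x) = 2 + x (T(x) = ((x - x) + 2) + x = (0 + 2) + x = 2 + x)
g = -76 (g = -2*(24 - 1*(-14)) = -2*(24 + 14) = -2*38 = -76)
T((5 + 1)*(-3))*(-4) + g*33 = (2 + (5 + 1)*(-3))*(-4) - 76*33 = (2 + 6*(-3))*(-4) - 2508 = (2 - 18)*(-4) - 2508 = -16*(-4) - 2508 = 64 - 2508 = -2444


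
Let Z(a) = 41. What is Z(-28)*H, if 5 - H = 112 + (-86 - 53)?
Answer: 1312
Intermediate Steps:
H = 32 (H = 5 - (112 + (-86 - 53)) = 5 - (112 - 139) = 5 - 1*(-27) = 5 + 27 = 32)
Z(-28)*H = 41*32 = 1312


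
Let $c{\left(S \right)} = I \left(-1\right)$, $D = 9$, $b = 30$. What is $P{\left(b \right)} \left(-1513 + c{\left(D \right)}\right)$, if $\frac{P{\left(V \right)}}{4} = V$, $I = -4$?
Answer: $-181080$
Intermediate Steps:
$P{\left(V \right)} = 4 V$
$c{\left(S \right)} = 4$ ($c{\left(S \right)} = \left(-4\right) \left(-1\right) = 4$)
$P{\left(b \right)} \left(-1513 + c{\left(D \right)}\right) = 4 \cdot 30 \left(-1513 + 4\right) = 120 \left(-1509\right) = -181080$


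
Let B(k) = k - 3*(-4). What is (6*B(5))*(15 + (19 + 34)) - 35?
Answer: 6901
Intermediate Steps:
B(k) = 12 + k (B(k) = k + 12 = 12 + k)
(6*B(5))*(15 + (19 + 34)) - 35 = (6*(12 + 5))*(15 + (19 + 34)) - 35 = (6*17)*(15 + 53) - 35 = 102*68 - 35 = 6936 - 35 = 6901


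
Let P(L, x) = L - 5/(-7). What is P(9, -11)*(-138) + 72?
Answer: -8880/7 ≈ -1268.6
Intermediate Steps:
P(L, x) = 5/7 + L (P(L, x) = L - 5*(-1/7) = L + 5/7 = 5/7 + L)
P(9, -11)*(-138) + 72 = (5/7 + 9)*(-138) + 72 = (68/7)*(-138) + 72 = -9384/7 + 72 = -8880/7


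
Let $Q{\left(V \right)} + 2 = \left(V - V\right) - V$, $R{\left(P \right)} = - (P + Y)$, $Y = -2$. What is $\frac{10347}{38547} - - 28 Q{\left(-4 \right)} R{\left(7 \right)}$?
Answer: $- \frac{3594271}{12849} \approx -279.73$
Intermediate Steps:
$R{\left(P \right)} = 2 - P$ ($R{\left(P \right)} = - (P - 2) = - (-2 + P) = 2 - P$)
$Q{\left(V \right)} = -2 - V$ ($Q{\left(V \right)} = -2 + \left(\left(V - V\right) - V\right) = -2 + \left(0 - V\right) = -2 - V$)
$\frac{10347}{38547} - - 28 Q{\left(-4 \right)} R{\left(7 \right)} = \frac{10347}{38547} - - 28 \left(-2 - -4\right) \left(2 - 7\right) = 10347 \cdot \frac{1}{38547} - - 28 \left(-2 + 4\right) \left(2 - 7\right) = \frac{3449}{12849} - \left(-28\right) 2 \left(-5\right) = \frac{3449}{12849} - \left(-56\right) \left(-5\right) = \frac{3449}{12849} - 280 = - \frac{3594271}{12849}$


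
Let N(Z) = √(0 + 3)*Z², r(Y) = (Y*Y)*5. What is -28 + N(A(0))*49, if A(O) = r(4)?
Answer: -28 + 313600*√3 ≈ 5.4314e+5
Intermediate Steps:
r(Y) = 5*Y² (r(Y) = Y²*5 = 5*Y²)
A(O) = 80 (A(O) = 5*4² = 5*16 = 80)
N(Z) = √3*Z²
-28 + N(A(0))*49 = -28 + (√3*80²)*49 = -28 + (√3*6400)*49 = -28 + (6400*√3)*49 = -28 + 313600*√3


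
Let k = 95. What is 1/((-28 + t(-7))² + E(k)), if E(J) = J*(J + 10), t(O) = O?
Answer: 1/11200 ≈ 8.9286e-5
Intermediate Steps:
E(J) = J*(10 + J)
1/((-28 + t(-7))² + E(k)) = 1/((-28 - 7)² + 95*(10 + 95)) = 1/((-35)² + 95*105) = 1/(1225 + 9975) = 1/11200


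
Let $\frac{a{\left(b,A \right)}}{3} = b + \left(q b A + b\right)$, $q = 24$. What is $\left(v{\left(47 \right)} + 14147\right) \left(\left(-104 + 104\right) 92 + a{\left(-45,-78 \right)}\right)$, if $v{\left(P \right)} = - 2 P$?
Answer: $3547679850$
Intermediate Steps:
$a{\left(b,A \right)} = 6 b + 72 A b$ ($a{\left(b,A \right)} = 3 \left(b + \left(24 b A + b\right)\right) = 3 \left(b + \left(24 A b + b\right)\right) = 3 \left(b + \left(b + 24 A b\right)\right) = 3 \left(2 b + 24 A b\right) = 6 b + 72 A b$)
$\left(v{\left(47 \right)} + 14147\right) \left(\left(-104 + 104\right) 92 + a{\left(-45,-78 \right)}\right) = \left(\left(-2\right) 47 + 14147\right) \left(\left(-104 + 104\right) 92 + 6 \left(-45\right) \left(1 + 12 \left(-78\right)\right)\right) = \left(-94 + 14147\right) \left(0 \cdot 92 + 6 \left(-45\right) \left(1 - 936\right)\right) = 14053 \left(0 + 6 \left(-45\right) \left(-935\right)\right) = 14053 \left(0 + 252450\right) = 14053 \cdot 252450 = 3547679850$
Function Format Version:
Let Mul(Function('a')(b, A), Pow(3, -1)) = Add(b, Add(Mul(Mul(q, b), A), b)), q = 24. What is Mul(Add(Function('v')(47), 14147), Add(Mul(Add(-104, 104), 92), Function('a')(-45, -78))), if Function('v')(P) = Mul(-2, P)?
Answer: 3547679850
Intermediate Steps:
Function('a')(b, A) = Add(Mul(6, b), Mul(72, A, b)) (Function('a')(b, A) = Mul(3, Add(b, Add(Mul(Mul(24, b), A), b))) = Mul(3, Add(b, Add(Mul(24, A, b), b))) = Mul(3, Add(b, Add(b, Mul(24, A, b)))) = Mul(3, Add(Mul(2, b), Mul(24, A, b))) = Add(Mul(6, b), Mul(72, A, b)))
Mul(Add(Function('v')(47), 14147), Add(Mul(Add(-104, 104), 92), Function('a')(-45, -78))) = Mul(Add(Mul(-2, 47), 14147), Add(Mul(Add(-104, 104), 92), Mul(6, -45, Add(1, Mul(12, -78))))) = Mul(Add(-94, 14147), Add(Mul(0, 92), Mul(6, -45, Add(1, -936)))) = Mul(14053, Add(0, Mul(6, -45, -935))) = Mul(14053, Add(0, 252450)) = Mul(14053, 252450) = 3547679850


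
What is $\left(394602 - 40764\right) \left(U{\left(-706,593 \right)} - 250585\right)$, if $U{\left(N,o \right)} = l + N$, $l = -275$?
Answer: $-89013610308$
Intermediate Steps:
$U{\left(N,o \right)} = -275 + N$
$\left(394602 - 40764\right) \left(U{\left(-706,593 \right)} - 250585\right) = \left(394602 - 40764\right) \left(\left(-275 - 706\right) - 250585\right) = 353838 \left(-981 - 250585\right) = 353838 \left(-251566\right) = -89013610308$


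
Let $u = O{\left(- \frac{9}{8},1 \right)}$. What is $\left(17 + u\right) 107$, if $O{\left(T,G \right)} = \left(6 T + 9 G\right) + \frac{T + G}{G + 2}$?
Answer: $\frac{49327}{24} \approx 2055.3$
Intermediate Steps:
$O{\left(T,G \right)} = 6 T + 9 G + \frac{G + T}{2 + G}$ ($O{\left(T,G \right)} = \left(6 T + 9 G\right) + \frac{G + T}{2 + G} = 6 T + 9 G + \frac{G + T}{2 + G}$)
$u = \frac{53}{24}$ ($u = \frac{9 \cdot 1^{2} + 13 \left(- \frac{9}{8}\right) + 19 \cdot 1 + 6 \cdot 1 \left(- \frac{9}{8}\right)}{2 + 1} = \frac{9 \cdot 1 + 13 \left(\left(-9\right) \frac{1}{8}\right) + 19 + 6 \cdot 1 \left(\left(-9\right) \frac{1}{8}\right)}{3} = \frac{9 + 13 \left(- \frac{9}{8}\right) + 19 + 6 \cdot 1 \left(- \frac{9}{8}\right)}{3} = \frac{9 - \frac{117}{8} + 19 - \frac{27}{4}}{3} = \frac{1}{3} \cdot \frac{53}{8} = \frac{53}{24} \approx 2.2083$)
$\left(17 + u\right) 107 = \left(17 + \frac{53}{24}\right) 107 = \frac{461}{24} \cdot 107 = \frac{49327}{24}$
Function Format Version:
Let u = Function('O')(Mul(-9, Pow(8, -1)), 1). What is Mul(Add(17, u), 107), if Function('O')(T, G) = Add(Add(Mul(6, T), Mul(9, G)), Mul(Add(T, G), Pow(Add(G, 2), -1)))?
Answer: Rational(49327, 24) ≈ 2055.3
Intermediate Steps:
Function('O')(T, G) = Add(Mul(6, T), Mul(9, G), Mul(Pow(Add(2, G), -1), Add(G, T))) (Function('O')(T, G) = Add(Add(Mul(6, T), Mul(9, G)), Mul(Add(G, T), Pow(Add(2, G), -1))) = Add(Add(Mul(6, T), Mul(9, G)), Mul(Pow(Add(2, G), -1), Add(G, T))) = Add(Mul(6, T), Mul(9, G), Mul(Pow(Add(2, G), -1), Add(G, T))))
u = Rational(53, 24) (u = Mul(Pow(Add(2, 1), -1), Add(Mul(9, Pow(1, 2)), Mul(13, Mul(-9, Pow(8, -1))), Mul(19, 1), Mul(6, 1, Mul(-9, Pow(8, -1))))) = Mul(Pow(3, -1), Add(Mul(9, 1), Mul(13, Mul(-9, Rational(1, 8))), 19, Mul(6, 1, Mul(-9, Rational(1, 8))))) = Mul(Rational(1, 3), Add(9, Mul(13, Rational(-9, 8)), 19, Mul(6, 1, Rational(-9, 8)))) = Mul(Rational(1, 3), Add(9, Rational(-117, 8), 19, Rational(-27, 4))) = Mul(Rational(1, 3), Rational(53, 8)) = Rational(53, 24) ≈ 2.2083)
Mul(Add(17, u), 107) = Mul(Add(17, Rational(53, 24)), 107) = Mul(Rational(461, 24), 107) = Rational(49327, 24)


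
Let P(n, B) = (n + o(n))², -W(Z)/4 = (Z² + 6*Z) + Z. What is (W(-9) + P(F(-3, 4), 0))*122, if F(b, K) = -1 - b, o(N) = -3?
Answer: -8662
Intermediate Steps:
W(Z) = -28*Z - 4*Z² (W(Z) = -4*((Z² + 6*Z) + Z) = -4*(Z² + 7*Z) = -28*Z - 4*Z²)
P(n, B) = (-3 + n)² (P(n, B) = (n - 3)² = (-3 + n)²)
(W(-9) + P(F(-3, 4), 0))*122 = (-4*(-9)*(7 - 9) + (-3 + (-1 - 1*(-3)))²)*122 = (-4*(-9)*(-2) + (-3 + (-1 + 3))²)*122 = (-72 + (-3 + 2)²)*122 = (-72 + (-1)²)*122 = (-72 + 1)*122 = -71*122 = -8662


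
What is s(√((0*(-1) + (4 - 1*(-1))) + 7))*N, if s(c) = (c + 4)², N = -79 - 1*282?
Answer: -10108 - 5776*√3 ≈ -20112.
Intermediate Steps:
N = -361 (N = -79 - 282 = -361)
s(c) = (4 + c)²
s(√((0*(-1) + (4 - 1*(-1))) + 7))*N = (4 + √((0*(-1) + (4 - 1*(-1))) + 7))²*(-361) = (4 + √((0 + (4 + 1)) + 7))²*(-361) = (4 + √((0 + 5) + 7))²*(-361) = (4 + √(5 + 7))²*(-361) = (4 + √12)²*(-361) = (4 + 2*√3)²*(-361) = -361*(4 + 2*√3)²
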